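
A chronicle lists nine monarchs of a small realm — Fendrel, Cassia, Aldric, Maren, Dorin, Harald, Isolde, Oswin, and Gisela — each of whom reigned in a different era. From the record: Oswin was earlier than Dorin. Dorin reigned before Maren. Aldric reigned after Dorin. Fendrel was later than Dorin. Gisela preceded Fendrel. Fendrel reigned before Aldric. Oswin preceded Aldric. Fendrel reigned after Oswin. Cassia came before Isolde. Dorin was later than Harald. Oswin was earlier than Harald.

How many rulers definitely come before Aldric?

Directly stated before Aldric: Dorin, Fendrel, and Oswin.
Gisela reaches Aldric via Gisela → Fendrel → Aldric.
Harald reaches Aldric via Harald → Dorin → Aldric.
No chain forces Cassia (or any of the others) ahead of Aldric.
That's Dorin, Fendrel, Gisela, Harald, and Oswin — 5 in all.

5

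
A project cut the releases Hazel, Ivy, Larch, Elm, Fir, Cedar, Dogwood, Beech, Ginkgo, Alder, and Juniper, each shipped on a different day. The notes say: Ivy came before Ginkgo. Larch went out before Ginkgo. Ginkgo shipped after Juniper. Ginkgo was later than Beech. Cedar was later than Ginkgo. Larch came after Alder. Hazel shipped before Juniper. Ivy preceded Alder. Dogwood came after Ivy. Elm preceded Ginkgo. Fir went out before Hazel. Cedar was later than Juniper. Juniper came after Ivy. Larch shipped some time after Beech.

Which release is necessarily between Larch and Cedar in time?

Ginkgo

Tracing the constraints gives Larch → Ginkgo → Cedar, so Ginkgo sits after Larch and before Cedar.
No other release is forced both after Larch and before Cedar.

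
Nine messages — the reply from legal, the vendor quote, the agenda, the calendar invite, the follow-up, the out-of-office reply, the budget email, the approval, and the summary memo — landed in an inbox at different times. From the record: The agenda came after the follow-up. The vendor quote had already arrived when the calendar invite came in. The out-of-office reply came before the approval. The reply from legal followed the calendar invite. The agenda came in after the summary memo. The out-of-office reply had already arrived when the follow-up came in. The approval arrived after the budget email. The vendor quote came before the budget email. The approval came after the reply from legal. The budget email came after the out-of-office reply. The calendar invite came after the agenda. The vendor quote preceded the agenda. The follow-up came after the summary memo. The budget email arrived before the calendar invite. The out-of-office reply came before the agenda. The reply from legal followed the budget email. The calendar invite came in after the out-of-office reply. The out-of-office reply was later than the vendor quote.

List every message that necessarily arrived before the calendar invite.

Directly stated before the calendar invite: the agenda, the budget email, the out-of-office reply, and the vendor quote.
The follow-up reaches the calendar invite via the follow-up → the agenda → the calendar invite.
The summary memo reaches the calendar invite via the summary memo → the agenda → the calendar invite.
No chain forces the reply from legal (or any of the others) ahead of the calendar invite.

the agenda, the budget email, the follow-up, the out-of-office reply, the summary memo, the vendor quote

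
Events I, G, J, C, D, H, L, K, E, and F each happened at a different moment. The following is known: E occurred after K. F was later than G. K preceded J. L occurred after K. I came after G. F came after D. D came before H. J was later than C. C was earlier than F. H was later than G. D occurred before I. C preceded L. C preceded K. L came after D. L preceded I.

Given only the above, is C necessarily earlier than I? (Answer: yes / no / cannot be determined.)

Chain the constraints: C → L → I. Each link is directly stated, so C comes before I.

yes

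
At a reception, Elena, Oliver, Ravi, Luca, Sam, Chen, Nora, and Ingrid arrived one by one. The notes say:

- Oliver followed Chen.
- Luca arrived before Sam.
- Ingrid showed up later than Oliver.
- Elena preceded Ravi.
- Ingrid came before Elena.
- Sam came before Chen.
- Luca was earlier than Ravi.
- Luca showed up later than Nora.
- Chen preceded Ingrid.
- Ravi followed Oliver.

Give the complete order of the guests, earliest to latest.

The constraints fix every adjacent pair, so only one ordering works:
Nora → Luca → Sam → Chen → Oliver → Ingrid → Elena → Ravi.

Nora, Luca, Sam, Chen, Oliver, Ingrid, Elena, Ravi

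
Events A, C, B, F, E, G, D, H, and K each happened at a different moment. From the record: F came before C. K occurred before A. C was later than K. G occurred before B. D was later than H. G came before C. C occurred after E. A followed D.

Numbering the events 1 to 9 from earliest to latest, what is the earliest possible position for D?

H must come before D — 1 forced predecessor.
Nothing else is forced ahead of D, so its earliest slot is position 1 + 1 = 2.

2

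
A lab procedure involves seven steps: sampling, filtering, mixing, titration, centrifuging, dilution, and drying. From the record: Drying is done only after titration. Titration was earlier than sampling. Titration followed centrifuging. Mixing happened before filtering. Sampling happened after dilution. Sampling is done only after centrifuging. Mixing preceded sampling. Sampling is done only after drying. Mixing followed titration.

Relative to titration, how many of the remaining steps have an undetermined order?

Forced before titration: centrifuging; forced after titration: drying, filtering, mixing, and sampling.
That leaves dilution with no forced order relative to titration — 1.

1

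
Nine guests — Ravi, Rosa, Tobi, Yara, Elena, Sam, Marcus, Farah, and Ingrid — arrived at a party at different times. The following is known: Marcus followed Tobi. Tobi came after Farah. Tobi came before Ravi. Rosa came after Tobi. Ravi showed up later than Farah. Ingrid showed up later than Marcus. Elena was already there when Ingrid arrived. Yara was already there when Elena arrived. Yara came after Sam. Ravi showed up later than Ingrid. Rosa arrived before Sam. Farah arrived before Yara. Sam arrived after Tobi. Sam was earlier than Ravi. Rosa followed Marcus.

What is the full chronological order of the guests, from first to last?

Farah, Tobi, Marcus, Rosa, Sam, Yara, Elena, Ingrid, Ravi

The constraints fix every adjacent pair, so only one ordering works:
Farah → Tobi → Marcus → Rosa → Sam → Yara → Elena → Ingrid → Ravi.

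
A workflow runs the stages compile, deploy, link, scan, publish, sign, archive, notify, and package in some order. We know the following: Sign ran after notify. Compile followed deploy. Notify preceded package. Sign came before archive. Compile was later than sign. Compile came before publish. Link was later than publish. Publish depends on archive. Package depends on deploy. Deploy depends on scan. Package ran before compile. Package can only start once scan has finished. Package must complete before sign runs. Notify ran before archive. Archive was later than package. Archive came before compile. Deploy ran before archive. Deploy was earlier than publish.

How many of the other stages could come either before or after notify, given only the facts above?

2

Forced after notify: archive, compile, link, package, publish, and sign.
That leaves deploy and scan with no forced order relative to notify — 2.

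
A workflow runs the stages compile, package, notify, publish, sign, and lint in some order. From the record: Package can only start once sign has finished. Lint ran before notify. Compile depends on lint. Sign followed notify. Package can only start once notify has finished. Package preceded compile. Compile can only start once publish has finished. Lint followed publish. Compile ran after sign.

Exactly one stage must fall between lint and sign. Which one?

Tracing the constraints gives lint → notify → sign, so notify sits after lint and before sign.
No other stage is forced both after lint and before sign.

notify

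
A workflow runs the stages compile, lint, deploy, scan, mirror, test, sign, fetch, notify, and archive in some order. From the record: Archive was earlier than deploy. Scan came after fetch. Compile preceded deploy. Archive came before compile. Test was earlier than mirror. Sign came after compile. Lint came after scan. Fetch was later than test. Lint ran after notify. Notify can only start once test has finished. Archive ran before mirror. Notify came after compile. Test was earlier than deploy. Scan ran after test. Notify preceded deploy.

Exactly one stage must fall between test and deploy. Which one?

Tracing the constraints gives test → notify → deploy, so notify sits after test and before deploy.
No other stage is forced both after test and before deploy.

notify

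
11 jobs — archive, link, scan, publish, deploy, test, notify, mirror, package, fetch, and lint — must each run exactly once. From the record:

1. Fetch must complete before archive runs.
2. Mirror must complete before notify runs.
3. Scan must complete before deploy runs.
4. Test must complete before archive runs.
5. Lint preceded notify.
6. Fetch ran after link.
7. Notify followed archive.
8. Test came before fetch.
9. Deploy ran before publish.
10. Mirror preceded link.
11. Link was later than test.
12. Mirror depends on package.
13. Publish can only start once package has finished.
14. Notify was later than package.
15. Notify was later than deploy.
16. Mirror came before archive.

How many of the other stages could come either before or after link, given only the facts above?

4

Forced before link: mirror, package, and test; forced after link: archive, fetch, and notify.
That leaves deploy, lint, publish, and scan with no forced order relative to link — 4.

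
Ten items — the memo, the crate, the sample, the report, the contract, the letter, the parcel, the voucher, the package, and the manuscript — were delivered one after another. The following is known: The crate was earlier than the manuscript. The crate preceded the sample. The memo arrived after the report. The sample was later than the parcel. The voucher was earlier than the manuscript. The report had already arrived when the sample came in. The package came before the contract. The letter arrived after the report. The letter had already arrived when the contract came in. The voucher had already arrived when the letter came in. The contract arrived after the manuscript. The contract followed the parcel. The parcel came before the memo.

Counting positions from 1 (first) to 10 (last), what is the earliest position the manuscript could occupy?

3

The crate and the voucher must both come before the manuscript — 2 forced predecessors.
Nothing else is forced ahead of the manuscript, so its earliest slot is position 2 + 1 = 3.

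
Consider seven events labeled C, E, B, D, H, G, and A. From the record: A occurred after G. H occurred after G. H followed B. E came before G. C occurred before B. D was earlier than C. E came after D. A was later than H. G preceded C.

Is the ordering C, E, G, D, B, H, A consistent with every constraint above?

The constraints require D before E, but in the proposed sequence E appears ahead of D. That one violation is enough.

no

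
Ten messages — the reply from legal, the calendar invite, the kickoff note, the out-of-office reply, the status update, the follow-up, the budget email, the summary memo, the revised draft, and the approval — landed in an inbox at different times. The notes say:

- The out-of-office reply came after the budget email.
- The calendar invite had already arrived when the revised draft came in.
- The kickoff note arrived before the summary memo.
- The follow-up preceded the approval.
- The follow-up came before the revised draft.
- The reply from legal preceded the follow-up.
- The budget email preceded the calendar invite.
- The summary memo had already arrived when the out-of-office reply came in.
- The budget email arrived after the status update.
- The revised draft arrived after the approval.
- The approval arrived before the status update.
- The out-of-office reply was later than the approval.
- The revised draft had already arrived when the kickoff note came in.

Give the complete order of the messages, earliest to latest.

The constraints fix every adjacent pair, so only one ordering works:
the reply from legal → the follow-up → the approval → the status update → the budget email → the calendar invite → the revised draft → the kickoff note → the summary memo → the out-of-office reply.

the reply from legal, the follow-up, the approval, the status update, the budget email, the calendar invite, the revised draft, the kickoff note, the summary memo, the out-of-office reply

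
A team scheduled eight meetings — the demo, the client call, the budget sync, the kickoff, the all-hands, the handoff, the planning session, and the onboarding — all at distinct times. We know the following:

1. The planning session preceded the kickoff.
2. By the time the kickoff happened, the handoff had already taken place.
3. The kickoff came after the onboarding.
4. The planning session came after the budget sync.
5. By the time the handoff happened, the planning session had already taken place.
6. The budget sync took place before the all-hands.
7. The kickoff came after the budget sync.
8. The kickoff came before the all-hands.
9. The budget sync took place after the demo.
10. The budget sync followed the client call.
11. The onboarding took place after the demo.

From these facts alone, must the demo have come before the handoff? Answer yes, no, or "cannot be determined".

Chain the constraints: the demo → the budget sync → the planning session → the handoff. Each link is directly stated, so the demo comes before the handoff.

yes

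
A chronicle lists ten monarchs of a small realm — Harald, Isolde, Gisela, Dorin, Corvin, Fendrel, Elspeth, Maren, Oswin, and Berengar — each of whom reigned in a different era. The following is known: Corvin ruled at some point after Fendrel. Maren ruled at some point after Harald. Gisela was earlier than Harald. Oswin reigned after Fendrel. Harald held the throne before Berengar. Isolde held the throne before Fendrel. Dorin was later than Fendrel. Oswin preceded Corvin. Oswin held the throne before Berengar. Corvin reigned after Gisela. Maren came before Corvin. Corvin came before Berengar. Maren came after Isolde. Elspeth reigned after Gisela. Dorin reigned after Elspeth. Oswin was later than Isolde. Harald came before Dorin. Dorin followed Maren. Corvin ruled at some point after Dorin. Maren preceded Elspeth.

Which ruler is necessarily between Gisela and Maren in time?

Tracing the constraints gives Gisela → Harald → Maren, so Harald sits after Gisela and before Maren.
No other ruler is forced both after Gisela and before Maren.

Harald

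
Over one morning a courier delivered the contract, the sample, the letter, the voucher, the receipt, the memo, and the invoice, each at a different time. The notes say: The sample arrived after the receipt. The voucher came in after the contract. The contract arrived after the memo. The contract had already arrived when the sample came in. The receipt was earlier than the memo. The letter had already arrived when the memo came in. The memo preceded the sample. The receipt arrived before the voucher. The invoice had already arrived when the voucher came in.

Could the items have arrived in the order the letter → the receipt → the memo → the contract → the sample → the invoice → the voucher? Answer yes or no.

yes

Check each stated constraint against the proposed order — e.g. the receipt is ahead of the sample; the receipt is ahead of the voucher. Every pair is in the required order; nothing is violated.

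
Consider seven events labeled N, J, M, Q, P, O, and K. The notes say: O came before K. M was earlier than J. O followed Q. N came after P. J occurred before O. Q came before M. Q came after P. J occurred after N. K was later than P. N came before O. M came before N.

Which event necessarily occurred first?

P

P has a chain of constraints placing it before every other event, so P must be first.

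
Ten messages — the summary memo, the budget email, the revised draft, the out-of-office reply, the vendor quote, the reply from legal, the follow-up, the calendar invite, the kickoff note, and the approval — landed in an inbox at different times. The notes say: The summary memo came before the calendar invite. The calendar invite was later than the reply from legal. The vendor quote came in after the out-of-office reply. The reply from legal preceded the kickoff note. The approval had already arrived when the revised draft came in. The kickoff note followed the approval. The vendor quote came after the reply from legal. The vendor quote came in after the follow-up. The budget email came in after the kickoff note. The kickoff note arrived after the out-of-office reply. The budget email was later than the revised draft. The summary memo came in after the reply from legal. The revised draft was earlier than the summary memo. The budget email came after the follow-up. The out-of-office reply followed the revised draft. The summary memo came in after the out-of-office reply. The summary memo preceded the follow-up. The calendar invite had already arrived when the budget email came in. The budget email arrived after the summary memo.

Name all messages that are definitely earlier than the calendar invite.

Directly stated before the calendar invite: the reply from legal and the summary memo.
The approval reaches the calendar invite via the approval → the revised draft → the summary memo → the calendar invite.
The out-of-office reply reaches the calendar invite via the out-of-office reply → the summary memo → the calendar invite.
The revised draft reaches the calendar invite via the revised draft → the summary memo → the calendar invite.
No chain forces the follow-up (or any of the others) ahead of the calendar invite.

the approval, the out-of-office reply, the reply from legal, the revised draft, the summary memo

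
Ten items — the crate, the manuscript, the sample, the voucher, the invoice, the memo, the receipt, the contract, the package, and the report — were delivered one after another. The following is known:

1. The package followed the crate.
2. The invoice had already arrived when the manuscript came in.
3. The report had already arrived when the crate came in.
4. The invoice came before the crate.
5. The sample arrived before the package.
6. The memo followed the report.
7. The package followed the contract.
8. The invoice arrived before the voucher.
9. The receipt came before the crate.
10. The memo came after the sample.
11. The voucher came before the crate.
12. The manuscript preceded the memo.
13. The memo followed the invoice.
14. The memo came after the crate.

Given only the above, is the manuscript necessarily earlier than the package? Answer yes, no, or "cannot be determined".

cannot be determined

No chain of stated constraints runs from the manuscript to the package, and none runs from the package to the manuscript either.
So the relative order of the manuscript and the package is not fixed by the given facts.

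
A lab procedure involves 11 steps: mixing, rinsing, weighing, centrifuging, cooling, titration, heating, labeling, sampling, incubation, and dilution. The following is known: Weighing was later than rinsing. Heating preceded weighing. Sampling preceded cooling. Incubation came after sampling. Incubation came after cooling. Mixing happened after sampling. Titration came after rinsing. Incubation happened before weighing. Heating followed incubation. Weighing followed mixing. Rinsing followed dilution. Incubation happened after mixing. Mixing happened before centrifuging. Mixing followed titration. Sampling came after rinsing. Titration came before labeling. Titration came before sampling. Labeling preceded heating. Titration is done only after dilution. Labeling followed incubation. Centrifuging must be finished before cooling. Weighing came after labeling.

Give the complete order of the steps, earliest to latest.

The constraints fix every adjacent pair, so only one ordering works:
dilution → rinsing → titration → sampling → mixing → centrifuging → cooling → incubation → labeling → heating → weighing.

dilution, rinsing, titration, sampling, mixing, centrifuging, cooling, incubation, labeling, heating, weighing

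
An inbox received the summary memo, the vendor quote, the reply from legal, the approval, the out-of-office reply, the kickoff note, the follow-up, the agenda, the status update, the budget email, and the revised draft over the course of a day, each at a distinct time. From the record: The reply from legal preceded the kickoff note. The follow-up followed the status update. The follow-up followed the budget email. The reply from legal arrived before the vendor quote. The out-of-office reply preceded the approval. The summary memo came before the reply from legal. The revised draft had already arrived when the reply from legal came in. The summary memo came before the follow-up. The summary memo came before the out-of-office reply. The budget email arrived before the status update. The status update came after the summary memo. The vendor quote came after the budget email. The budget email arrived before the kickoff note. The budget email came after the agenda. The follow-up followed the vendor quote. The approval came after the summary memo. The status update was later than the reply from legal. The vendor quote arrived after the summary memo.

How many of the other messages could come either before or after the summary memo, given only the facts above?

3

Forced after the summary memo: the approval, the follow-up, the kickoff note, the out-of-office reply, the reply from legal, the status update, and the vendor quote.
That leaves the agenda, the budget email, and the revised draft with no forced order relative to the summary memo — 3.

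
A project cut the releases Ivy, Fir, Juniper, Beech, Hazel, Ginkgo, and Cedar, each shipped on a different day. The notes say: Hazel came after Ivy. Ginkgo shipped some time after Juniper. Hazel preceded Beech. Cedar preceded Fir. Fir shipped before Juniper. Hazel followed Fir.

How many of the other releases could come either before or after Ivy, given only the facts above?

Forced after Ivy: Beech and Hazel.
That leaves Cedar, Fir, Ginkgo, and Juniper with no forced order relative to Ivy — 4.

4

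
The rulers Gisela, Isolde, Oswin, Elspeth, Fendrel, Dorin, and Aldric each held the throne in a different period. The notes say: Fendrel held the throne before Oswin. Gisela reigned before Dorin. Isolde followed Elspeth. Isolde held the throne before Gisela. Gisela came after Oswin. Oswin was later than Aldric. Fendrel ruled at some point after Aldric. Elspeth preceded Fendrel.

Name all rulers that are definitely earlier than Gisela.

Aldric, Elspeth, Fendrel, Isolde, Oswin

Directly stated before Gisela: Isolde and Oswin.
Aldric reaches Gisela via Aldric → Oswin → Gisela.
Elspeth reaches Gisela via Elspeth → Isolde → Gisela.
Fendrel reaches Gisela via Fendrel → Oswin → Gisela.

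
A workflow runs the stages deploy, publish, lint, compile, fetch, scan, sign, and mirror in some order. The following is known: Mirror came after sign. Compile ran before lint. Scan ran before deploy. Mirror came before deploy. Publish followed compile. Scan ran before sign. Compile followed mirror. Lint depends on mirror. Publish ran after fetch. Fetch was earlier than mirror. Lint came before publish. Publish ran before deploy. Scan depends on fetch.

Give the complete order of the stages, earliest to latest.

The constraints fix every adjacent pair, so only one ordering works:
fetch → scan → sign → mirror → compile → lint → publish → deploy.

fetch, scan, sign, mirror, compile, lint, publish, deploy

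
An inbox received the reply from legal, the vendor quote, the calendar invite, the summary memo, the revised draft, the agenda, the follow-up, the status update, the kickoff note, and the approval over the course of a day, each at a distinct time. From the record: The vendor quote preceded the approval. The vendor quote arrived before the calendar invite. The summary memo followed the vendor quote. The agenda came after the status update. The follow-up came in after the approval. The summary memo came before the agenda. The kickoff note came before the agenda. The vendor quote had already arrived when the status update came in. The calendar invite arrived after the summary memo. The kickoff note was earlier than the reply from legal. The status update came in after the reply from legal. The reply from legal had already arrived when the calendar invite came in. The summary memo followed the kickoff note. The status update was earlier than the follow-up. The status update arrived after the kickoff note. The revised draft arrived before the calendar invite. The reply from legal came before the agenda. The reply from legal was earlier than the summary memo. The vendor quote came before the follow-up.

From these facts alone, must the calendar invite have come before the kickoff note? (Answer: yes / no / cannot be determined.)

no

Tracing the constraints gives the kickoff note → the reply from legal → the calendar invite, so the kickoff note must come before the calendar invite.
That means the calendar invite cannot be before the kickoff note.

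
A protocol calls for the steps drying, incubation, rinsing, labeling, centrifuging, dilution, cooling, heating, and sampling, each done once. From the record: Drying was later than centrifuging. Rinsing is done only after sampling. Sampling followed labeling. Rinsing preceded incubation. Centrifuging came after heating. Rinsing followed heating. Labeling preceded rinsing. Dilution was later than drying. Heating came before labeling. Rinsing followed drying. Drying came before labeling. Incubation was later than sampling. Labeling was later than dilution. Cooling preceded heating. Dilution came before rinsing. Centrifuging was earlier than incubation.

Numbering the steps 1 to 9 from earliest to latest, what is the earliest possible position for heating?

Cooling must come before heating — 1 forced predecessor.
Nothing else is forced ahead of heating, so its earliest slot is position 1 + 1 = 2.

2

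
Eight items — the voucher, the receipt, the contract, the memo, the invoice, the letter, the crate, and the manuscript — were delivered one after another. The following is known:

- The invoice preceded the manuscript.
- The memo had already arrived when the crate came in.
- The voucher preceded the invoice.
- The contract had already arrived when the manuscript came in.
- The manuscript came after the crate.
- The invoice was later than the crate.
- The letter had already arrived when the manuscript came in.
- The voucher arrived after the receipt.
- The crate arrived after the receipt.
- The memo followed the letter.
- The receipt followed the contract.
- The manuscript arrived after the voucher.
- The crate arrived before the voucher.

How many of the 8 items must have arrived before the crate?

4

Directly stated before the crate: the memo and the receipt.
The contract reaches the crate via the contract → the receipt → the crate.
The letter reaches the crate via the letter → the memo → the crate.
No chain forces the manuscript (or any of the others) ahead of the crate.
That's the contract, the letter, the memo, and the receipt — 4 in all.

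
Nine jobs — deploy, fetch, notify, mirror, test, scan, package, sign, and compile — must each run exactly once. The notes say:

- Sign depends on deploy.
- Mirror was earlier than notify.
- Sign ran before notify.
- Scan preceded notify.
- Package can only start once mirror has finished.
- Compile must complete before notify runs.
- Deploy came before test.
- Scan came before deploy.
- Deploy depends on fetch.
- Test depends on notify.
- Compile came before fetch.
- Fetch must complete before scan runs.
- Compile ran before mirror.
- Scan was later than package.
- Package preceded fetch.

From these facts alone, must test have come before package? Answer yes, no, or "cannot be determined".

Tracing the constraints gives package → fetch → deploy → test, so package must come before test.
That means test cannot be before package.

no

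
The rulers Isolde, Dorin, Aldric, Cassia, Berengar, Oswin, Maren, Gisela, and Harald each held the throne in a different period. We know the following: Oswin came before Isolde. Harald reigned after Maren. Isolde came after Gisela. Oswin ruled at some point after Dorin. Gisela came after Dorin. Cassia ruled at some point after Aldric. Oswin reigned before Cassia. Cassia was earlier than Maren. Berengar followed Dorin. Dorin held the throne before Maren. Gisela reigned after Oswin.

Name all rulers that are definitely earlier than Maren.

Aldric, Cassia, Dorin, Oswin

Directly stated before Maren: Cassia and Dorin.
Aldric reaches Maren via Aldric → Cassia → Maren.
Oswin reaches Maren via Oswin → Cassia → Maren.
No chain forces Harald (or any of the others) ahead of Maren.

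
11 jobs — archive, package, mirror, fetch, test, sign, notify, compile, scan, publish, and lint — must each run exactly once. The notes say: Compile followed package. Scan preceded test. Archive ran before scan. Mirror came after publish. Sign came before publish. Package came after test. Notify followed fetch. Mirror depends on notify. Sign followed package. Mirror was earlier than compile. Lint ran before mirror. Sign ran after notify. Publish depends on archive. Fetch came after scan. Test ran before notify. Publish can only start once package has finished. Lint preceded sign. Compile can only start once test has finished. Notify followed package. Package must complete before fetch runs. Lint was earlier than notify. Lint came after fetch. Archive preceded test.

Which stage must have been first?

archive

Archive has a chain of constraints placing it before every other stage, so archive must be first.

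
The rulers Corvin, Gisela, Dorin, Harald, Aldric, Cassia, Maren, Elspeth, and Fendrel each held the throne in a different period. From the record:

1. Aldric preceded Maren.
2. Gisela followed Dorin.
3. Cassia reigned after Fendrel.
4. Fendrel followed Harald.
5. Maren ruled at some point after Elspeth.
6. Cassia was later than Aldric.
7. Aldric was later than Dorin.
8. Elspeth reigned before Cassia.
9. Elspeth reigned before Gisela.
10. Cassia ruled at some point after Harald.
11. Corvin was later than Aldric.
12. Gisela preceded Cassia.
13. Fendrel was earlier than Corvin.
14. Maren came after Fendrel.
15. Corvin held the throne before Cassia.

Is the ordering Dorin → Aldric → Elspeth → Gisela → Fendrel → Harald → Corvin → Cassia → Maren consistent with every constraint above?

no

The constraints require Harald before Fendrel, but in the proposed sequence Fendrel appears ahead of Harald. That one violation is enough.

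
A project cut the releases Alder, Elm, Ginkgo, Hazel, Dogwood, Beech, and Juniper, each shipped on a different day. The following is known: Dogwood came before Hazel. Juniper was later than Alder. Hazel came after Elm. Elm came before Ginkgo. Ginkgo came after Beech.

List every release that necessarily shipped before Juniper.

Alder

Directly stated before Juniper: Alder.
No chain forces Hazel (or any of the others) ahead of Juniper.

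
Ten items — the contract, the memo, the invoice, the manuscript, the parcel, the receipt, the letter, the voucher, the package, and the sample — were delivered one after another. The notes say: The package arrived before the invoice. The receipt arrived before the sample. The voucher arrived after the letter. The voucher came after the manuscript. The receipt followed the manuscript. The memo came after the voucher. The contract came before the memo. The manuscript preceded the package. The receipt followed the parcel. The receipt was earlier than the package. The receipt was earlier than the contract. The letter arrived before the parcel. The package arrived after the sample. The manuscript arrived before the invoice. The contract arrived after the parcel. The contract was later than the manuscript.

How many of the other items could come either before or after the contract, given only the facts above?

4

Forced before the contract: the letter, the manuscript, the parcel, and the receipt; forced after the contract: the memo.
That leaves the invoice, the package, the sample, and the voucher with no forced order relative to the contract — 4.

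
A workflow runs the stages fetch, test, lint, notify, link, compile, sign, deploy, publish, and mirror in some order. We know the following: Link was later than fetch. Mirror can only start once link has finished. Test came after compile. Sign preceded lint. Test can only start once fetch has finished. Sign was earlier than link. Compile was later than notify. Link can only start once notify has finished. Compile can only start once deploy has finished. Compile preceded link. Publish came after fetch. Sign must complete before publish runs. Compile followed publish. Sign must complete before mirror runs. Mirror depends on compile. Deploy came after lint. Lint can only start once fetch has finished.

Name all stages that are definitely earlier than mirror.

Directly stated before mirror: compile, link, and sign.
Deploy reaches mirror via deploy → compile → mirror.
Fetch reaches mirror via fetch → link → mirror.
Lint reaches mirror via lint → deploy → compile → mirror.
Likewise notify and publish each reach mirror by chaining the stated constraints.
No chain forces test ahead of mirror.

compile, deploy, fetch, link, lint, notify, publish, sign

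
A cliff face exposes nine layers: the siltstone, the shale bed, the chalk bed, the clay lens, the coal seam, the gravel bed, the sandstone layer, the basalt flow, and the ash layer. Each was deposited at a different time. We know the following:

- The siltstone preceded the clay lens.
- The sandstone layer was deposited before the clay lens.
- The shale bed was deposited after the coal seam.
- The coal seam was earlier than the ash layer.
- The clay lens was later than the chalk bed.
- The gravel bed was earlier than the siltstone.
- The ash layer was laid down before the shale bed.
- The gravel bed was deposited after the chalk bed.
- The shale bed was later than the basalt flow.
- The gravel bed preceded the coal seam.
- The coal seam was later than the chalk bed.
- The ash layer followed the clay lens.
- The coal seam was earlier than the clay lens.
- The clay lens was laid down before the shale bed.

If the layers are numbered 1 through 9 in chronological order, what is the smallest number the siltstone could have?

The chalk bed and the gravel bed must both come before the siltstone — 2 forced predecessors.
Nothing else is forced ahead of the siltstone, so its earliest slot is position 2 + 1 = 3.

3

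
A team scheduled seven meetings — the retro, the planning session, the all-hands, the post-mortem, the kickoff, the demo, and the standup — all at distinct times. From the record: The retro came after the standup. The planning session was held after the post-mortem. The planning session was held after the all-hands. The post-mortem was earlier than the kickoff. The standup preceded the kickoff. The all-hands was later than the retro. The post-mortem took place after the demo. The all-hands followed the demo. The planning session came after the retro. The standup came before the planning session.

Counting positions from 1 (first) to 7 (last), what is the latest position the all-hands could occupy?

6

The all-hands must come before the planning session — 1 meeting forced after it.
Everything else can be placed before the all-hands in some valid order, so the all-hands can sit as late as position 7 − 1 = 6.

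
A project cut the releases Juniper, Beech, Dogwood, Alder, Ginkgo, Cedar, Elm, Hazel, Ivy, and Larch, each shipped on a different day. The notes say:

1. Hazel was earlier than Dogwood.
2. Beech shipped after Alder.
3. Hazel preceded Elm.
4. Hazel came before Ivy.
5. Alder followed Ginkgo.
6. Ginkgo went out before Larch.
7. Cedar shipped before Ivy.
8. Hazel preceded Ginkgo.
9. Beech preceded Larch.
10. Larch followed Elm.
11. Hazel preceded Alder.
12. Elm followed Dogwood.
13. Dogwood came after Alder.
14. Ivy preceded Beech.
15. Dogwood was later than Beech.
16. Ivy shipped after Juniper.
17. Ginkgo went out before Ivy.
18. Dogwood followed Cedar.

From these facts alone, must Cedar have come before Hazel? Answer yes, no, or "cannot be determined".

No chain of stated constraints runs from Cedar to Hazel, and none runs from Hazel to Cedar either.
So the relative order of Cedar and Hazel is not fixed by the given facts.

cannot be determined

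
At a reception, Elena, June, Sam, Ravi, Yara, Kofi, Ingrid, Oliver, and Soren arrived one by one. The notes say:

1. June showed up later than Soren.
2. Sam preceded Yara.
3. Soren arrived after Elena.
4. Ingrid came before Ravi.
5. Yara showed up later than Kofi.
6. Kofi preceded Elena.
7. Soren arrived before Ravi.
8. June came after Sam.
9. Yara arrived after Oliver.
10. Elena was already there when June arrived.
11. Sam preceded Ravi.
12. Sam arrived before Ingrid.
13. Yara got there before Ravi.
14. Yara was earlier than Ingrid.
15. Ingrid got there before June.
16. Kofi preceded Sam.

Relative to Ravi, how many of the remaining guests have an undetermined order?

1

Forced before Ravi: Elena, Ingrid, Kofi, Oliver, Sam, Soren, and Yara.
That leaves June with no forced order relative to Ravi — 1.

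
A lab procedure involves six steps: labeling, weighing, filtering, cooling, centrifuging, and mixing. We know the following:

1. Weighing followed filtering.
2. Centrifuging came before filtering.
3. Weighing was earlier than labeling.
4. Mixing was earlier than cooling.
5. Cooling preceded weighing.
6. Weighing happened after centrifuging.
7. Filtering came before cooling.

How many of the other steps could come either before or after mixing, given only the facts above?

Forced after mixing: cooling, labeling, and weighing.
That leaves centrifuging and filtering with no forced order relative to mixing — 2.

2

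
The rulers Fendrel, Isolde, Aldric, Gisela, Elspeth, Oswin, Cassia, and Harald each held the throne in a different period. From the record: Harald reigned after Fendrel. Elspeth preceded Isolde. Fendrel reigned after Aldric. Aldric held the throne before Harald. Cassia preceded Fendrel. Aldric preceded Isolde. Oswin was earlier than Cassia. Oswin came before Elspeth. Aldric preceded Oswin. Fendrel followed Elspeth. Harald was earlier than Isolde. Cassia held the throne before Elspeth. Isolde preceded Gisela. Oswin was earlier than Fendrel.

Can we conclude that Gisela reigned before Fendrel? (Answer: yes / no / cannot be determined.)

Tracing the constraints gives Fendrel → Harald → Isolde → Gisela, so Fendrel must come before Gisela.
That means Gisela cannot be before Fendrel.

no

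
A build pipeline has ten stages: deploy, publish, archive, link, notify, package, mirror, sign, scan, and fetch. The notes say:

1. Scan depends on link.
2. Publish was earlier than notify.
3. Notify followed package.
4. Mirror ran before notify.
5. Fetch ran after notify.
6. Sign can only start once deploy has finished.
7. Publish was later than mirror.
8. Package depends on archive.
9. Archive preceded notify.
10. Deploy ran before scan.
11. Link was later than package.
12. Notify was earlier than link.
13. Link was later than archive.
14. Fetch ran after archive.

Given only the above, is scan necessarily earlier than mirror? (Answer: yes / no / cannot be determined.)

Tracing the constraints gives mirror → notify → link → scan, so mirror must come before scan.
That means scan cannot be before mirror.

no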